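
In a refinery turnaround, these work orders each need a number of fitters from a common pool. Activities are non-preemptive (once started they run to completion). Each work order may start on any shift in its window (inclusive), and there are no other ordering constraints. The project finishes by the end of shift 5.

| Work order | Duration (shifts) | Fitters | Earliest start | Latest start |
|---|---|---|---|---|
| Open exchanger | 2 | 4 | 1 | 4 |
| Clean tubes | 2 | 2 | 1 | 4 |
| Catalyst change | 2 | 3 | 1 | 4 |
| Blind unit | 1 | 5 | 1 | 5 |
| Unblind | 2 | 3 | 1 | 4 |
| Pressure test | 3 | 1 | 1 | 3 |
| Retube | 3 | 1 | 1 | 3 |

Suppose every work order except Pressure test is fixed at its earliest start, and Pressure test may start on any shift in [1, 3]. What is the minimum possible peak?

18

Pressure test@1: s1:19  s2:14  s3:2  s4:0  s5:0 → peak 19
Pressure test@2: s1:18  s2:14  s3:2  s4:1  s5:0 → peak 18
Pressure test@3: s1:18  s2:13  s3:2  s4:1  s5:1 → peak 18
Best is Pressure test@2, peak 18.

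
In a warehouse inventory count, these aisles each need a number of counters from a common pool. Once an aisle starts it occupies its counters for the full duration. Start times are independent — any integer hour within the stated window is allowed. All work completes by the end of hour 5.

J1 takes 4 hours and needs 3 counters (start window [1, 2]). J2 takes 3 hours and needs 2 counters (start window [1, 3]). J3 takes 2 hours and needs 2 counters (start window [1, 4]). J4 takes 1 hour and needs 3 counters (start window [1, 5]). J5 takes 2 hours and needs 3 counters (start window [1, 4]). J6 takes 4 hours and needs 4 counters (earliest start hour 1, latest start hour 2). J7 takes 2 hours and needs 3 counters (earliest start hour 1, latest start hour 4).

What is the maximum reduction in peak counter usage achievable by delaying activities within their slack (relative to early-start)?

Early-start peak: h1:20  h2:17  h3:9  h4:7  h5:0 ⇒ 20.
Leveled (J1@1, J2@1, J3@3, J4@1, J5@1, J6@2, J7@4): h1:11  h2:12  h3:11  h4:12  h5:7 ⇒ 12.
Reduction 20 − 12 = 8.

8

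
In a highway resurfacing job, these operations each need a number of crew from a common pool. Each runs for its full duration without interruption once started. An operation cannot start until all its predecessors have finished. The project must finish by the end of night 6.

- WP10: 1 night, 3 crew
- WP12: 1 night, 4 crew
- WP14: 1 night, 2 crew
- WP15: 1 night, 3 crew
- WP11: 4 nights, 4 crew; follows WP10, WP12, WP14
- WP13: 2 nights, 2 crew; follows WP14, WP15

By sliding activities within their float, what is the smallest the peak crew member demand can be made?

6

Early-start (WP10@1, WP12@1, WP14@1, WP15@1, WP11@2, WP13@2) gives peak 12: n1:12  n2:6  n3:6  n4:4  n5:4  n6:0.
Shift WP12→2, WP14→2, WP11→3, WP13→3.
Schedule WP10@1, WP12@2, WP14@2, WP15@1, WP11@3, WP13@3: n1:6  n2:6  n3:6  n4:6  n5:4  n6:4 — peak 6.
Total crew member-nights = 32 over 6 nights ⇒ peak ≥ ⌈32/6⌉ = 6, so 6 is optimal.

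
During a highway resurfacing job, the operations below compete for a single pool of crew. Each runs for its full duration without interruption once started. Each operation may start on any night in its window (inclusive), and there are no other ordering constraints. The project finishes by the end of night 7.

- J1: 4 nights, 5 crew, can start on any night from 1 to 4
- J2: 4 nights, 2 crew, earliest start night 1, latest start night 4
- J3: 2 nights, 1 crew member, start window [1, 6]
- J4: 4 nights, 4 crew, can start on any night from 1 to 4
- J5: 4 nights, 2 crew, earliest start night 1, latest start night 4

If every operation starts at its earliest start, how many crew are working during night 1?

14

At early start, night 1 has: J1, J2, J3, J4, J5.
Demand: 5 + 2 + 1 + 4 + 2 = 14.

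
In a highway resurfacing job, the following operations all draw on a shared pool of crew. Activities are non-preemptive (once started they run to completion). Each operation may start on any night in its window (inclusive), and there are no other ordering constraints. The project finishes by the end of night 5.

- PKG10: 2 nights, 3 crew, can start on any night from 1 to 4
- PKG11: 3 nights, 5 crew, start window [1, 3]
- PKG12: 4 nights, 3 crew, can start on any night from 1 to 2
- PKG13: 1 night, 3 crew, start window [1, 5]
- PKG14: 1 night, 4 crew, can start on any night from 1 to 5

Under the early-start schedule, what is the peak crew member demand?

Early-start schedule: PKG10@1, PKG11@1, PKG12@1, PKG13@1, PKG14@1.
Load per night: night 1: 18, night 2: 11, night 3: 8, night 4: 3, night 5: 0.
Peak is 18.

18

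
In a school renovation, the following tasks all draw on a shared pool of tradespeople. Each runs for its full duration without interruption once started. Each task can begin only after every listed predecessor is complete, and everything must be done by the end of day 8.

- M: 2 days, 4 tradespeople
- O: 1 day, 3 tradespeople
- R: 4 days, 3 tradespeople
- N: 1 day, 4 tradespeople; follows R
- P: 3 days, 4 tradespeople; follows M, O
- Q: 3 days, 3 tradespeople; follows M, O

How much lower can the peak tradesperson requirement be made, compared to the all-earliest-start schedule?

4

Early-start peak: d1:10  d2:7  d3:10  d4:10  d5:11  d6:0  d7:0  d8:0 ⇒ 11.
Leveled (M@1, O@1, R@2, N@6, P@3, Q@6): d1:7  d2:7  d3:7  d4:7  d5:7  d6:7  d7:3  d8:3 ⇒ 7.
Reduction 11 − 7 = 4.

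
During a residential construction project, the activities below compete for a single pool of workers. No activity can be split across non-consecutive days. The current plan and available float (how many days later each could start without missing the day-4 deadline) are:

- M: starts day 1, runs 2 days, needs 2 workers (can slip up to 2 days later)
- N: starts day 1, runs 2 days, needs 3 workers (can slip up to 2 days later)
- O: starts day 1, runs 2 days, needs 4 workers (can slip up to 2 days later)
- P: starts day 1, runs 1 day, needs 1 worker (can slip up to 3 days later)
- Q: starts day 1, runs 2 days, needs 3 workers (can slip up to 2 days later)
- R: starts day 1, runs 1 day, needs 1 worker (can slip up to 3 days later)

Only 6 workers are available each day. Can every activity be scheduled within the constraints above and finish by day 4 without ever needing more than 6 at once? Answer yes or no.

no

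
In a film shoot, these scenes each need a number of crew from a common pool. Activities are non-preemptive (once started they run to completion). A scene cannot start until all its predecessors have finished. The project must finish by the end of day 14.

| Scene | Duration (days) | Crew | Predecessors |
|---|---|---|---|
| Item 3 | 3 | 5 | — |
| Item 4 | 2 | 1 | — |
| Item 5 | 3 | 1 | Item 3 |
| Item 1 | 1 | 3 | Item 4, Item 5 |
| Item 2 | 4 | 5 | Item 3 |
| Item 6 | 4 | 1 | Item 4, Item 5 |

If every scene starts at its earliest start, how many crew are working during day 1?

6

At early start, day 1 has: Item 3, Item 4.
Demand: 5 + 1 = 6.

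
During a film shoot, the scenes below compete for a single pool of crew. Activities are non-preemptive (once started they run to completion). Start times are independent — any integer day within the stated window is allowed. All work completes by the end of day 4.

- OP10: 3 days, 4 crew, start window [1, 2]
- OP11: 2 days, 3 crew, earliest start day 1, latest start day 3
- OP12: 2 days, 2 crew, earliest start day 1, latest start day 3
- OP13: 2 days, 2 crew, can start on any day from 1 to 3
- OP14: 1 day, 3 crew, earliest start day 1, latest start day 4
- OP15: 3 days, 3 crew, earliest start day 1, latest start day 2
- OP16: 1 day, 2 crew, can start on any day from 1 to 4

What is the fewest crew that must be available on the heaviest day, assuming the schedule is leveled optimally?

11

Early-start (OP10@1, OP11@1, OP12@1, OP13@1, OP14@1, OP15@1, OP16@1) gives peak 19: d1:19  d2:14  d3:7  d4:0.
Shift OP12→3, OP13→3, OP15→2, OP16→4.
Schedule OP10@1, OP11@1, OP12@3, OP13@3, OP14@1, OP15@2, OP16@4: d1:10  d2:10  d3:11  d4:9 — peak 11.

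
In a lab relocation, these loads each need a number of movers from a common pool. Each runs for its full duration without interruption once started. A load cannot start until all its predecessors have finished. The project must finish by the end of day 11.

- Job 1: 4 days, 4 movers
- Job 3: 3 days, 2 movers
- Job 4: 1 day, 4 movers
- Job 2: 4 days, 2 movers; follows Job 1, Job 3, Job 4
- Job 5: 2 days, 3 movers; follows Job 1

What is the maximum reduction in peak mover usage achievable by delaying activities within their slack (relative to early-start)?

4

Early-start peak: d1:10  d2:6  d3:6  d4:4  d5:5  d6:5  d7:2  d8:2  d9:0  d10:0  d11:0 ⇒ 10.
Leveled (Job 1@1, Job 3@1, Job 4@5, Job 2@6, Job 5@6): d1:6  d2:6  d3:6  d4:4  d5:4  d6:5  d7:5  d8:2  d9:2  d10:0  d11:0 ⇒ 6.
Reduction 10 − 6 = 4.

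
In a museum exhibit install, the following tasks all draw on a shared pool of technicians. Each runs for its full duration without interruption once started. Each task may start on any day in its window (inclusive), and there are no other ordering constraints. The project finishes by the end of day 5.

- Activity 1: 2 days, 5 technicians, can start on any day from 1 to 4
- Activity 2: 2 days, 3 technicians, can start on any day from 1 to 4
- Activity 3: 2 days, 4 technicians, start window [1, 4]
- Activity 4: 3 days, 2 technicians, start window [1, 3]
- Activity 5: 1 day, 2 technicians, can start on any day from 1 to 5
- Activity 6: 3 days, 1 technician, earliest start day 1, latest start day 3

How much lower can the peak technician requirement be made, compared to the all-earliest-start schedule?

9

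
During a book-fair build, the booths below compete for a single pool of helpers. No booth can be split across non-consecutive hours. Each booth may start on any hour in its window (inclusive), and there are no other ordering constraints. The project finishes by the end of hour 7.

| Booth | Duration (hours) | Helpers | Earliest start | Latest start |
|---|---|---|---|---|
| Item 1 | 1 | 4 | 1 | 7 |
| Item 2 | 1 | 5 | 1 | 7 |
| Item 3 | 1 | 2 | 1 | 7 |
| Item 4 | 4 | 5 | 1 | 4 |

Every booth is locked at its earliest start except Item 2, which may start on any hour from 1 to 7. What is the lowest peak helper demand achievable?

Item 2@1: h1:16  h2:5  h3:5  h4:5  h5:0  h6:0  h7:0 → peak 16
Item 2@2: h1:11  h2:10  h3:5  h4:5  h5:0  h6:0  h7:0 → peak 11
Item 2@3: h1:11  h2:5  h3:10  h4:5  h5:0  h6:0  h7:0 → peak 11
Item 2@4: h1:11  h2:5  h3:5  h4:10  h5:0  h6:0  h7:0 → peak 11
Item 2@5: h1:11  h2:5  h3:5  h4:5  h5:5  h6:0  h7:0 → peak 11
Item 2@6: h1:11  h2:5  h3:5  h4:5  h5:0  h6:5  h7:0 → peak 11
Item 2@7: h1:11  h2:5  h3:5  h4:5  h5:0  h6:0  h7:5 → peak 11
Best is Item 2@2, peak 11.

11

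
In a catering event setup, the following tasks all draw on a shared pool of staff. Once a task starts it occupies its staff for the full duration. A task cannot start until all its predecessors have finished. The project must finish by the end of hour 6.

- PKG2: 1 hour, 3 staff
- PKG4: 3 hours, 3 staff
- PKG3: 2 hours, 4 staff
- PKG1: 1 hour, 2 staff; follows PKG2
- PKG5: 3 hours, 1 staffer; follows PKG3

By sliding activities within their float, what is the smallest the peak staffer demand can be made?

Early-start (PKG2@1, PKG4@1, PKG3@1, PKG1@2, PKG5@3) gives peak 10: h1:10  h2:9  h3:4  h4:1  h5:1  h6:0.
Shift PKG2→3, PKG4→4, PKG1→6.
Schedule PKG2@3, PKG4@4, PKG3@1, PKG1@6, PKG5@3: h1:4  h2:4  h3:4  h4:4  h5:4  h6:5 — peak 5.
Total staffer-hours = 25 over 6 hours ⇒ peak ≥ ⌈25/6⌉ = 5, so 5 is optimal.

5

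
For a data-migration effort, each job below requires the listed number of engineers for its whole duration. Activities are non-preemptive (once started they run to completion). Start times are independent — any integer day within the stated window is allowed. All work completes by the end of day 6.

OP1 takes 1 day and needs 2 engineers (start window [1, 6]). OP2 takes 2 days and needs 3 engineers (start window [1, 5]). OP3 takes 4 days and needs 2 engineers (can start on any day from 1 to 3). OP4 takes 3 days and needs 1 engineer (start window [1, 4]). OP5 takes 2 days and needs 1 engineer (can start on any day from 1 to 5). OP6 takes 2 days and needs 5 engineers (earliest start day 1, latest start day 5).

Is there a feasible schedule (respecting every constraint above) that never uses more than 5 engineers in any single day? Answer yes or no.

Total engineer-days = 31; over 6 days the average is 31/6 > 5, so some day must exceed 5.

no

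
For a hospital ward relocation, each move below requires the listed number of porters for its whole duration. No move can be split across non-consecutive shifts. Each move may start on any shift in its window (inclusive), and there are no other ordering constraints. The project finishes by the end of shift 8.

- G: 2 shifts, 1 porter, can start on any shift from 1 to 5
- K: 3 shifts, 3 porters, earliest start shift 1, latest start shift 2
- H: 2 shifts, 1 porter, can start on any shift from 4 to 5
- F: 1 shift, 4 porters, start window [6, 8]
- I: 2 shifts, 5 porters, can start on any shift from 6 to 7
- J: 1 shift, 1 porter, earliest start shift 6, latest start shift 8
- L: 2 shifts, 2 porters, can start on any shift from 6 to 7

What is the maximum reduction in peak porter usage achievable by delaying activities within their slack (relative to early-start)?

Early-start peak: s1:4  s2:4  s3:3  s4:1  s5:1  s6:12  s7:7  s8:0 ⇒ 12.
Leveled (G@1, K@1, H@4, F@6, I@7, J@6, L@6): s1:4  s2:4  s3:3  s4:1  s5:1  s6:7  s7:7  s8:5 ⇒ 7.
Reduction 12 − 7 = 5.

5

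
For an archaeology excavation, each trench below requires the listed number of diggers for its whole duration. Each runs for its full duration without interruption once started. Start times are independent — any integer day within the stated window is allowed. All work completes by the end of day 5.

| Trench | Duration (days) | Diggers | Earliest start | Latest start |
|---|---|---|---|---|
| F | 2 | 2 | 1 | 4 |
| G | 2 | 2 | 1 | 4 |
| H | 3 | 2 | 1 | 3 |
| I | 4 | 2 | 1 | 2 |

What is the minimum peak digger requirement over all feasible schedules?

6

Early-start (F@1, G@1, H@1, I@1) gives peak 8: d1:8  d2:8  d3:4  d4:2  d5:0.
Shift H→3.
Schedule F@1, G@1, H@3, I@1: d1:6  d2:6  d3:4  d4:4  d5:2 — peak 6.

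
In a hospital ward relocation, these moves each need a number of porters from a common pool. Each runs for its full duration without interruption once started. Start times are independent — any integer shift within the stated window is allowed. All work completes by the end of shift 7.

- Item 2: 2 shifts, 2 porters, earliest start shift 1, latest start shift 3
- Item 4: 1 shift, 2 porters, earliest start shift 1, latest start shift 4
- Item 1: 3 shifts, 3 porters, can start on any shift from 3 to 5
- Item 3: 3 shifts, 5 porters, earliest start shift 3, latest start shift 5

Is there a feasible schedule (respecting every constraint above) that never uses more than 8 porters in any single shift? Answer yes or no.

Schedule Item 2@1, Item 4@1, Item 1@3, Item 3@3: s1:4  s2:2  s3:8  s4:8  s5:8  s6:0  s7:0 — peak 8 ≤ 8.

yes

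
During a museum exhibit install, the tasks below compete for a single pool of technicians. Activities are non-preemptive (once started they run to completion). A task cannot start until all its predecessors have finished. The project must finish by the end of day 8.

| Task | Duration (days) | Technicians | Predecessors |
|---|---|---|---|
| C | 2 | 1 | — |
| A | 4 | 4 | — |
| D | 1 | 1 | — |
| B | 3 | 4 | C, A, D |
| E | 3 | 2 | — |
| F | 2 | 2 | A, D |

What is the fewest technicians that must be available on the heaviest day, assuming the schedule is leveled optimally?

6

Early-start (C@1, A@1, D@1, B@5, E@1, F@5) gives peak 8: d1:8  d2:7  d3:6  d4:4  d5:6  d6:6  d7:4  d8:0.
Shift E→3, F→6.
Schedule C@1, A@1, D@1, B@5, E@3, F@6: d1:6  d2:5  d3:6  d4:6  d5:6  d6:6  d7:6  d8:0 — peak 6.
Total technician-days = 41 over 8 days ⇒ peak ≥ ⌈41/8⌉ = 6, so 6 is optimal.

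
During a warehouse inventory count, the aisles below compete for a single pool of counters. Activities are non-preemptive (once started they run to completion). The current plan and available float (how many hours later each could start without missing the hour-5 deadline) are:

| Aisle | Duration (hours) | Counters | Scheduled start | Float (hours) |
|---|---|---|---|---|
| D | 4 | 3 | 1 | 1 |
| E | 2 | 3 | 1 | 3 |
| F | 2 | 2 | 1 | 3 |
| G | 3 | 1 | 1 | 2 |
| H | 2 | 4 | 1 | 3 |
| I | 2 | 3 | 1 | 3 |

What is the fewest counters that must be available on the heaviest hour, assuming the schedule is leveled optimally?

Early-start (D@1, E@1, F@1, G@1, H@1, I@1) gives peak 16: h1:16  h2:16  h3:4  h4:3  h5:0.
Shift H→3, I→4.
Schedule D@1, E@1, F@1, G@1, H@3, I@4: h1:9  h2:9  h3:8  h4:10  h5:3 — peak 10.

10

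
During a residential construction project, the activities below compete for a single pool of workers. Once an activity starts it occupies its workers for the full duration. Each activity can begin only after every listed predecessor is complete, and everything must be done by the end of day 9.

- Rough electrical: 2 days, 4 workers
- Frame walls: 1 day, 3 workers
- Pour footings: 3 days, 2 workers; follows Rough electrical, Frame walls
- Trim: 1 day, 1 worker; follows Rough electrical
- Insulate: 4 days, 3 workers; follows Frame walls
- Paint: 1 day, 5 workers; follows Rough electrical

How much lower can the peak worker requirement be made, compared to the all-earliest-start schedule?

6

Early-start peak: d1:7  d2:7  d3:11  d4:5  d5:5  d6:0  d7:0  d8:0  d9:0 ⇒ 11.
Leveled (Rough electrical@1, Frame walls@3, Pour footings@4, Trim@3, Insulate@4, Paint@8): d1:4  d2:4  d3:4  d4:5  d5:5  d6:5  d7:3  d8:5  d9:0 ⇒ 5.
Reduction 11 − 5 = 6.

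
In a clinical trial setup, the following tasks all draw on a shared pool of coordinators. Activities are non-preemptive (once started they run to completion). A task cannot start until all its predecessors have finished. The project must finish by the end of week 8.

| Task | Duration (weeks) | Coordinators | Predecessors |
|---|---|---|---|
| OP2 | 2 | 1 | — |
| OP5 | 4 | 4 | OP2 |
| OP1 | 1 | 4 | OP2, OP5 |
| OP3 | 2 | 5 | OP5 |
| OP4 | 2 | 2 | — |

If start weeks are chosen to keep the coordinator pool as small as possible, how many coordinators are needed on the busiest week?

9

Schedule OP2@1, OP5@3, OP1@7, OP3@7, OP4@1: w1:3  w2:3  w3:4  w4:4  w5:4  w6:4  w7:9  w8:5 — peak 9.
No arrangement of the 14 feasible schedules does better.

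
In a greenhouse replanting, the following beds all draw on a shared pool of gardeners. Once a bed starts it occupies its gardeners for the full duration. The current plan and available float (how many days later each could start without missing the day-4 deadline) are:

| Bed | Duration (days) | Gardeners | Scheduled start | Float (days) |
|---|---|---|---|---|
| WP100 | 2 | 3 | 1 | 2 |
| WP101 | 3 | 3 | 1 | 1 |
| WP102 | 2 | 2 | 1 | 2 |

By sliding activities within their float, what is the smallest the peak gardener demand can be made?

6

Early-start (WP100@1, WP101@1, WP102@1) gives peak 8: d1:8  d2:8  d3:3  d4:0.
Shift WP102→3.
Schedule WP100@1, WP101@1, WP102@3: d1:6  d2:6  d3:5  d4:2 — peak 6.
No arrangement of the 18 feasible schedules does better.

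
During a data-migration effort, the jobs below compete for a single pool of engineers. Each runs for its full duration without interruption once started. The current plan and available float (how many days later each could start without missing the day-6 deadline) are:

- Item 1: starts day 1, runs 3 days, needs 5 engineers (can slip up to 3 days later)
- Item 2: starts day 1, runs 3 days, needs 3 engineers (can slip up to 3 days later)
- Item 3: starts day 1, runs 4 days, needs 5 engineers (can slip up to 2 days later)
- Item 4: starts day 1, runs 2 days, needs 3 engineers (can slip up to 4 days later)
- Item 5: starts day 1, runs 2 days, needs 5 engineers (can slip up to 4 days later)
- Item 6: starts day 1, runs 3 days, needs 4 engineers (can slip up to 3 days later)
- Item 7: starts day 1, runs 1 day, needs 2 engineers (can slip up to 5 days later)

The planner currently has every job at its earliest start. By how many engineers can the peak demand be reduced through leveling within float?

14

Early-start peak: d1:27  d2:25  d3:17  d4:5  d5:0  d6:0 ⇒ 27.
Leveled (Item 1@1, Item 2@1, Item 3@1, Item 4@4, Item 5@5, Item 6@4, Item 7@6): d1:13  d2:13  d3:13  d4:12  d5:12  d6:11 ⇒ 13.
Reduction 27 − 13 = 14.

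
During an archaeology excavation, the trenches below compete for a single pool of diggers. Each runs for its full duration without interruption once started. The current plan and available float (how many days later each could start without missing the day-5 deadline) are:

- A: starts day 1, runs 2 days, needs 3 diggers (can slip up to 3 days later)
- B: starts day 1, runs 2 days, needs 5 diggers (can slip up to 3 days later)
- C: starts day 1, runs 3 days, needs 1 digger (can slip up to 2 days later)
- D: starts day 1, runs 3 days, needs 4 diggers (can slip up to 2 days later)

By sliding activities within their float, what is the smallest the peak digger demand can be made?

Early-start (A@1, B@1, C@1, D@1) gives peak 13: d1:13  d2:13  d3:5  d4:0  d5:0.
Shift B→4, C→3.
Schedule A@1, B@4, C@3, D@1: d1:7  d2:7  d3:5  d4:6  d5:6 — peak 7.
Total digger-days = 31 over 5 days ⇒ peak ≥ ⌈31/5⌉ = 7, so 7 is optimal.

7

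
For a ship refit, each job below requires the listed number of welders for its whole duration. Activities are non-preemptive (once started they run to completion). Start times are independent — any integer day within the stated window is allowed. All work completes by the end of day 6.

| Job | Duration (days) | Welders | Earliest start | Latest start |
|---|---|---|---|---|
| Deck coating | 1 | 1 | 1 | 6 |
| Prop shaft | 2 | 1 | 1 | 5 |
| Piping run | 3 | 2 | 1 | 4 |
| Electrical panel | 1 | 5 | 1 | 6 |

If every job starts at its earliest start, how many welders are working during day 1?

At early start, day 1 has: Deck coating, Prop shaft, Piping run, Electrical panel.
Demand: 1 + 1 + 2 + 5 = 9.

9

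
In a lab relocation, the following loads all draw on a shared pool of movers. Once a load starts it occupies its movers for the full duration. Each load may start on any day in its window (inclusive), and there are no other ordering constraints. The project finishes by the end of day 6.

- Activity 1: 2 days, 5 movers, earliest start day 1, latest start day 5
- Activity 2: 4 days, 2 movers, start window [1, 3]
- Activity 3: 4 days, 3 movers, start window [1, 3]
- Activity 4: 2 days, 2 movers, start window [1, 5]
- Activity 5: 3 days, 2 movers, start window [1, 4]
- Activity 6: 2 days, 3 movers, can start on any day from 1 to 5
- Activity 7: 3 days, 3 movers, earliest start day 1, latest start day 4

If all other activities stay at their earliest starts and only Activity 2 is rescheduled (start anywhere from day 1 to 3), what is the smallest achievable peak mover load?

Activity 2@1: d1:20  d2:20  d3:10  d4:5  d5:0  d6:0 → peak 20
Activity 2@2: d1:18  d2:20  d3:10  d4:5  d5:2  d6:0 → peak 20
Activity 2@3: d1:18  d2:18  d3:10  d4:5  d5:2  d6:2 → peak 18
Best is Activity 2@3, peak 18.

18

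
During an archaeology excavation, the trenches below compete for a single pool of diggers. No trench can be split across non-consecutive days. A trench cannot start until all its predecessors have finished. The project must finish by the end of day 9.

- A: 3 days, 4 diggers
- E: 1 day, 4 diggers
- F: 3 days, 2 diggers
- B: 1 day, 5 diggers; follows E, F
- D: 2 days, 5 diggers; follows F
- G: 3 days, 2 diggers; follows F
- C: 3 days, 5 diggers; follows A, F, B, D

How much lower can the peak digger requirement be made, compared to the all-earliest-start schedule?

Early-start peak: d1:10  d2:6  d3:6  d4:12  d5:7  d6:7  d7:5  d8:5  d9:0 ⇒ 12.
Leveled (A@1, E@4, F@1, B@6, D@4, G@5, C@7): d1:6  d2:6  d3:6  d4:9  d5:7  d6:7  d7:7  d8:5  d9:5 ⇒ 9.
Reduction 12 − 9 = 3.

3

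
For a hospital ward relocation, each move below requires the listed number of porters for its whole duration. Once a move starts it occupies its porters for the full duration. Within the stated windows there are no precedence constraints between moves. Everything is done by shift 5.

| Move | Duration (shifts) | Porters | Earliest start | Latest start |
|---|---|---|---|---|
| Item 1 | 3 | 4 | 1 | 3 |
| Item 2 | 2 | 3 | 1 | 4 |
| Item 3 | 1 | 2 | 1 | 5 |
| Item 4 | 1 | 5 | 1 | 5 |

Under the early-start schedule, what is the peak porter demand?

14

Early-start schedule: Item 1@1, Item 2@1, Item 3@1, Item 4@1.
Load per shift: shift 1: 14, shift 2: 7, shift 3: 4, shift 4: 0, shift 5: 0.
Peak is 14.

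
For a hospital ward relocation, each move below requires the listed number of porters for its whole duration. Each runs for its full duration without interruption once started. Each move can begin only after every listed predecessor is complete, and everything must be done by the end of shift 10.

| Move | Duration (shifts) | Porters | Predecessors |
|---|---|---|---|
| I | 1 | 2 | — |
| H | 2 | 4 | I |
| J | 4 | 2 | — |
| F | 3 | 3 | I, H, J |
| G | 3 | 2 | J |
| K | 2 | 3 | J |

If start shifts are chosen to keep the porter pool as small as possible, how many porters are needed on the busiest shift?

6

Early-start (I@1, H@2, J@1, F@5, G@5, K@5) gives peak 8: s1:4  s2:6  s3:6  s4:2  s5:8  s6:8  s7:5  s8:0  s9:0  s10:0.
Shift K→8.
Schedule I@1, H@2, J@1, F@5, G@5, K@8: s1:4  s2:6  s3:6  s4:2  s5:5  s6:5  s7:5  s8:3  s9:3  s10:0 — peak 6.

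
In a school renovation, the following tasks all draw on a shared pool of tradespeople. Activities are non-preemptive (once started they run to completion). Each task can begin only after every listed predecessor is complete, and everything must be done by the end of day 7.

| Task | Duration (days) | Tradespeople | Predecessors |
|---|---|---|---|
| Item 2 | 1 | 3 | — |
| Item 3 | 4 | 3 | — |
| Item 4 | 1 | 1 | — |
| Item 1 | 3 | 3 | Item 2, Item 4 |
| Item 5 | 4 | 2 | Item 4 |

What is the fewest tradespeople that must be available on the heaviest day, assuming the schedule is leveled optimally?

6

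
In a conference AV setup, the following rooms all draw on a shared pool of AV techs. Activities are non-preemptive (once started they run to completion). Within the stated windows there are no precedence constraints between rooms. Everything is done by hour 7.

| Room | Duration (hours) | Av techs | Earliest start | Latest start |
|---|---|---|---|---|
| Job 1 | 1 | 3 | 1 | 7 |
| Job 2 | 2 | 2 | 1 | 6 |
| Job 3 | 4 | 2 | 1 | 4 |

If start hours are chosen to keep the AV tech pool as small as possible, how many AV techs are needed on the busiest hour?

Early-start (Job 1@1, Job 2@1, Job 3@1) gives peak 7: h1:7  h2:4  h3:2  h4:2  h5:0  h6:0  h7:0.
Shift Job 2→2, Job 3→4.
Schedule Job 1@1, Job 2@2, Job 3@4: h1:3  h2:2  h3:2  h4:2  h5:2  h6:2  h7:2 — peak 3.
Total AV tech-hours = 15 over 7 hours ⇒ peak ≥ ⌈15/7⌉ = 3, so 3 is optimal.

3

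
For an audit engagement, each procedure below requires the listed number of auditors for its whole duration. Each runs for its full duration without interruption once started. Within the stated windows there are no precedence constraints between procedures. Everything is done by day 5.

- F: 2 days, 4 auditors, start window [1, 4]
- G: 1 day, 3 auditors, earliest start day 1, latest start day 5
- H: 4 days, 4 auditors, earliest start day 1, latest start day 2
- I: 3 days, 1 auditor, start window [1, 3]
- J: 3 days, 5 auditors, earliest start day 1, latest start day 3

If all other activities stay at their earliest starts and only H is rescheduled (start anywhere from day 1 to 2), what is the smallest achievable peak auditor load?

14

H@1: d1:17  d2:14  d3:10  d4:4  d5:0 → peak 17
H@2: d1:13  d2:14  d3:10  d4:4  d5:4 → peak 14
Best is H@2, peak 14.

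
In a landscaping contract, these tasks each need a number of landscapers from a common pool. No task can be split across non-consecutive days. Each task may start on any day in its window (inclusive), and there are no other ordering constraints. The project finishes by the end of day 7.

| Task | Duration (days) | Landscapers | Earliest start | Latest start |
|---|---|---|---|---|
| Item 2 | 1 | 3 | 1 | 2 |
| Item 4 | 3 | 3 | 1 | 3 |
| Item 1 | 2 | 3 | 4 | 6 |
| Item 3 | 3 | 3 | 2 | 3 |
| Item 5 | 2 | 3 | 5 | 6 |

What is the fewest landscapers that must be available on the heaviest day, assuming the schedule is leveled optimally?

Schedule Item 2@1, Item 4@1, Item 1@4, Item 3@2, Item 5@5: d1:6  d2:6  d3:6  d4:6  d5:6  d6:3  d7:0 — peak 6.

6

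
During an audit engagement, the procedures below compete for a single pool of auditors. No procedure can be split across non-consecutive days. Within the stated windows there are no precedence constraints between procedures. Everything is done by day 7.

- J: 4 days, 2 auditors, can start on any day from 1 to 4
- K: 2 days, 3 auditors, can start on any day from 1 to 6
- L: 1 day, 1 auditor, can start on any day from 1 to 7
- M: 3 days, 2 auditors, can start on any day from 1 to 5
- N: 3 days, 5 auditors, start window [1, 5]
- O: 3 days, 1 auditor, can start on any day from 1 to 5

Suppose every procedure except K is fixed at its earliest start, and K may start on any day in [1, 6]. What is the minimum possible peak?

11

K@1: d1:14  d2:13  d3:10  d4:2  d5:0  d6:0  d7:0 → peak 14
K@2: d1:11  d2:13  d3:13  d4:2  d5:0  d6:0  d7:0 → peak 13
K@3: d1:11  d2:10  d3:13  d4:5  d5:0  d6:0  d7:0 → peak 13
K@4: d1:11  d2:10  d3:10  d4:5  d5:3  d6:0  d7:0 → peak 11
K@5: d1:11  d2:10  d3:10  d4:2  d5:3  d6:3  d7:0 → peak 11
K@6: d1:11  d2:10  d3:10  d4:2  d5:0  d6:3  d7:3 → peak 11
Best is K@4, peak 11.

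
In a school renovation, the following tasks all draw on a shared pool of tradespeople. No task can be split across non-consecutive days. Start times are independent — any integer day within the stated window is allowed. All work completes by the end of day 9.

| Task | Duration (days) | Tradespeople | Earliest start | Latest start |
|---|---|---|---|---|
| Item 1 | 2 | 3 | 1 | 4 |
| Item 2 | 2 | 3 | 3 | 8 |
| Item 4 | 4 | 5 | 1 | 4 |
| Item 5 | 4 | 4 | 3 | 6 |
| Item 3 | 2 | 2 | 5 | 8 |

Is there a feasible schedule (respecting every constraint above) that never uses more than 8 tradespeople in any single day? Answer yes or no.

Schedule Item 1@1, Item 2@3, Item 4@1, Item 5@5, Item 3@5: d1:8  d2:8  d3:8  d4:8  d5:6  d6:6  d7:4  d8:4  d9:0 — peak 8 ≤ 8.

yes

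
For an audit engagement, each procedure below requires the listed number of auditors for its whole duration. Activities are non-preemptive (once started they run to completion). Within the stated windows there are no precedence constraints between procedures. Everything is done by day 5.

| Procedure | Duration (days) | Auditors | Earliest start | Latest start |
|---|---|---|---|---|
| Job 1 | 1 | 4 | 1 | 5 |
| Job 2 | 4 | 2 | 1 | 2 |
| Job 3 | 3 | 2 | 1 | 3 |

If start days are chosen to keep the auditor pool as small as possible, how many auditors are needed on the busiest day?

Early-start (Job 1@1, Job 2@1, Job 3@1) gives peak 8: d1:8  d2:4  d3:4  d4:2  d5:0.
Shift Job 2→2, Job 3→2.
Schedule Job 1@1, Job 2@2, Job 3@2: d1:4  d2:4  d3:4  d4:4  d5:2 — peak 4.
Total auditor-days = 18 over 5 days ⇒ peak ≥ ⌈18/5⌉ = 4, so 4 is optimal.

4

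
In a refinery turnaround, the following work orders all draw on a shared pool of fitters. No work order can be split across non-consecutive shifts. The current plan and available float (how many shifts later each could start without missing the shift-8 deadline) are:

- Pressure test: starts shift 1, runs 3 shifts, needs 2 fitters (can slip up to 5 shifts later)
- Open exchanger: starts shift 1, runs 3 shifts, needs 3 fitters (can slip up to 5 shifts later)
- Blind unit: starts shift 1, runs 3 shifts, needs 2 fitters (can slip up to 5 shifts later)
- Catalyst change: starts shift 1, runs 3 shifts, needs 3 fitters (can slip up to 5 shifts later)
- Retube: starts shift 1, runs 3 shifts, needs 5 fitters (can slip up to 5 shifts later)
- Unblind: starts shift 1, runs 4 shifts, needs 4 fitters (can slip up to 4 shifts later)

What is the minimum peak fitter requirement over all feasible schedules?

Early-start (Pressure test@1, Open exchanger@1, Blind unit@1, Catalyst change@1, Retube@1, Unblind@1) gives peak 19: s1:19  s2:19  s3:19  s4:4  s5:0  s6:0  s7:0  s8:0.
Shift Retube→4, Unblind→4.
Schedule Pressure test@1, Open exchanger@1, Blind unit@1, Catalyst change@1, Retube@4, Unblind@4: s1:10  s2:10  s3:10  s4:9  s5:9  s6:9  s7:4  s8:0 — peak 10.

10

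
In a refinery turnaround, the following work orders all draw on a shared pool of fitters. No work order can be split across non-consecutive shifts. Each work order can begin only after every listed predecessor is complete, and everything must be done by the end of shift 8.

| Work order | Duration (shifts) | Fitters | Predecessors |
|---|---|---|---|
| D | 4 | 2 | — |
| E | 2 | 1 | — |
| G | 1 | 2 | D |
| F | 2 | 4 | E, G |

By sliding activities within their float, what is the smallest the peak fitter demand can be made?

4

Schedule D@1, E@1, G@5, F@6: s1:3  s2:3  s3:2  s4:2  s5:2  s6:4  s7:4  s8:0 — peak 4.
No arrangement of the 19 feasible schedules does better.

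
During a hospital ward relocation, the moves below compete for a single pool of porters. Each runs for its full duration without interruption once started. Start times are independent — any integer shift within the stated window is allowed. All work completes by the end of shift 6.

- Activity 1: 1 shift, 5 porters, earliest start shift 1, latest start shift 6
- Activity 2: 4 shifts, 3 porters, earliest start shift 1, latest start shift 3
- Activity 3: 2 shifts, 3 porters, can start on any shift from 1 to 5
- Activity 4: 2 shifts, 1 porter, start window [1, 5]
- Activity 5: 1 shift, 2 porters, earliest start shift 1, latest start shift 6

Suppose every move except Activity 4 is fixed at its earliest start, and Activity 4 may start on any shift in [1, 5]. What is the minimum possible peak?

13

Activity 4@1: s1:14  s2:7  s3:3  s4:3  s5:0  s6:0 → peak 14
Activity 4@2: s1:13  s2:7  s3:4  s4:3  s5:0  s6:0 → peak 13
Activity 4@3: s1:13  s2:6  s3:4  s4:4  s5:0  s6:0 → peak 13
Activity 4@4: s1:13  s2:6  s3:3  s4:4  s5:1  s6:0 → peak 13
Activity 4@5: s1:13  s2:6  s3:3  s4:3  s5:1  s6:1 → peak 13
Best is Activity 4@2, peak 13.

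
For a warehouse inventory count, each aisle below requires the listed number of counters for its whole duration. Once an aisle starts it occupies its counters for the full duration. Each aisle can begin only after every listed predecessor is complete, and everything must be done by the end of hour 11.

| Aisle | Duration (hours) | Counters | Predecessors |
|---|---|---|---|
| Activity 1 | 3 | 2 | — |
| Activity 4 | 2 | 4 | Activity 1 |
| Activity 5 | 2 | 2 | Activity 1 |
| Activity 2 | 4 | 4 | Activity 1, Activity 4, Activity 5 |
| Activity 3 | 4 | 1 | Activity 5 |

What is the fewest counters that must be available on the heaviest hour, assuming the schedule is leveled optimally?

Early-start (Activity 1@1, Activity 4@4, Activity 5@4, Activity 2@6, Activity 3@6) gives peak 6: h1:2  h2:2  h3:2  h4:6  h5:6  h6:5  h7:5  h8:5  h9:5  h10:0  h11:0.
Shift Activity 5→6, Activity 2→8, Activity 3→8.
Schedule Activity 1@1, Activity 4@4, Activity 5@6, Activity 2@8, Activity 3@8: h1:2  h2:2  h3:2  h4:4  h5:4  h6:2  h7:2  h8:5  h9:5  h10:5  h11:5 — peak 5.

5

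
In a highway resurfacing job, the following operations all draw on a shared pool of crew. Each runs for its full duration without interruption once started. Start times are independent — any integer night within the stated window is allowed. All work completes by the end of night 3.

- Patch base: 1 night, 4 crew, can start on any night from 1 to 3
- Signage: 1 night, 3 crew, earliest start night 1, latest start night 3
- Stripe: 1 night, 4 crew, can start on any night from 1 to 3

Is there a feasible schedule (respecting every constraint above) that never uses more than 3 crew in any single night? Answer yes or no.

no

Total crew member-nights = 11; over 3 nights the average is 11/3 > 3, so some night must exceed 3.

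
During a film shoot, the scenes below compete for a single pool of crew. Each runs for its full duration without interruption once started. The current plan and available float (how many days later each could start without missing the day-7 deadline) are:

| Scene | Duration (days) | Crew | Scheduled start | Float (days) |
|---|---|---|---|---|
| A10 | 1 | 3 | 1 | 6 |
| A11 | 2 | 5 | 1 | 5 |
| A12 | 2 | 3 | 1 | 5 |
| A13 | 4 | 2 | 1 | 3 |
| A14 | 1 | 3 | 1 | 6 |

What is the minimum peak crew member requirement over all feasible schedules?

5

Early-start (A10@1, A11@1, A12@1, A13@1, A14@1) gives peak 16: d1:16  d2:10  d3:2  d4:2  d5:0  d6:0  d7:0.
Shift A11→2, A12→4, A13→4, A14→6.
Schedule A10@1, A11@2, A12@4, A13@4, A14@6: d1:3  d2:5  d3:5  d4:5  d5:5  d6:5  d7:2 — peak 5.
Total crew member-days = 30 over 7 days ⇒ peak ≥ ⌈30/7⌉ = 5, so 5 is optimal.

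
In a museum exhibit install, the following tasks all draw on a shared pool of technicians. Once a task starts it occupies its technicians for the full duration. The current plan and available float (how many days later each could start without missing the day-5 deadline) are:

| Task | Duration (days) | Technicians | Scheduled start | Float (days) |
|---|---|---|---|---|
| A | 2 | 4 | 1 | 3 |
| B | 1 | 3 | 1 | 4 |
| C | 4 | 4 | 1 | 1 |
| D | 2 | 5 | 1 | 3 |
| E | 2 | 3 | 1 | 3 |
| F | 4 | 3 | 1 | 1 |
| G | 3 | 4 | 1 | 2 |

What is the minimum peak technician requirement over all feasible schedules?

15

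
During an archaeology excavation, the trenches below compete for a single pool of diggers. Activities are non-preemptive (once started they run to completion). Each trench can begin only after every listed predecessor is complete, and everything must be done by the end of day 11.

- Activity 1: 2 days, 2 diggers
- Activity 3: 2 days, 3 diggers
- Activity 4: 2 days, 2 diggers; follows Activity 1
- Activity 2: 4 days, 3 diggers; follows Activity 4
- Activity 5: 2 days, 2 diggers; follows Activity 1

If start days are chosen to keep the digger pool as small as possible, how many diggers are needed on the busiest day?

4

Early-start (Activity 1@1, Activity 3@1, Activity 4@3, Activity 2@5, Activity 5@3) gives peak 5: d1:5  d2:5  d3:4  d4:4  d5:3  d6:3  d7:3  d8:3  d9:0  d10:0  d11:0.
Shift Activity 3→3, Activity 4→5, Activity 2→7, Activity 5→5.
Schedule Activity 1@1, Activity 3@3, Activity 4@5, Activity 2@7, Activity 5@5: d1:2  d2:2  d3:3  d4:3  d5:4  d6:4  d7:3  d8:3  d9:3  d10:3  d11:0 — peak 4.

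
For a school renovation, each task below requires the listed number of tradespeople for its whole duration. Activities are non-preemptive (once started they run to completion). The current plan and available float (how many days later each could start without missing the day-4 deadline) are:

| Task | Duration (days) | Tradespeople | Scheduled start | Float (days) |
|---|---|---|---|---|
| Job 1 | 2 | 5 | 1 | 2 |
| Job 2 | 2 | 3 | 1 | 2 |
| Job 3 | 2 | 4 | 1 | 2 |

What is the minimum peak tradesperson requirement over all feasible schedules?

7

Early-start (Job 1@1, Job 2@1, Job 3@1) gives peak 12: d1:12  d2:12  d3:0  d4:0.
Shift Job 2→3, Job 3→3.
Schedule Job 1@1, Job 2@3, Job 3@3: d1:5  d2:5  d3:7  d4:7 — peak 7.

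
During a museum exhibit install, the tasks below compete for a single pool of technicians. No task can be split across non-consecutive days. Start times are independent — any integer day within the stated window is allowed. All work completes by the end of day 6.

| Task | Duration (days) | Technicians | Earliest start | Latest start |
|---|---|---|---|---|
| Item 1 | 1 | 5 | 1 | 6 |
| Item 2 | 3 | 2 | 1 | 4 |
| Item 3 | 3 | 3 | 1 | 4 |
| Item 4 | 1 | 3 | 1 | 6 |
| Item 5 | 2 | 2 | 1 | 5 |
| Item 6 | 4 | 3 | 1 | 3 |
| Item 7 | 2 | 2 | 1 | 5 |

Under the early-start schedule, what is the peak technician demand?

Early-start schedule: Item 1@1, Item 2@1, Item 3@1, Item 4@1, Item 5@1, Item 6@1, Item 7@1.
Load per day: day 1: 20, day 2: 12, day 3: 8, day 4: 3, day 5: 0, day 6: 0.
Peak is 20.

20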